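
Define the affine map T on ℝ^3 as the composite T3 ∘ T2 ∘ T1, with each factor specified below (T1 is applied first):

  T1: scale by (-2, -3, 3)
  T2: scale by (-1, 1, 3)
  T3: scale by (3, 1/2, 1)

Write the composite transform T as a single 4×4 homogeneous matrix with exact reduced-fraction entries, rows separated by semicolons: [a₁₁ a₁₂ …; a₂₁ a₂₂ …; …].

T = [6 0 0 0; 0 -3/2 0 0; 0 0 9 0; 0 0 0 1]

T1 = [-2 0 0 0; 0 -3 0 0; 0 0 3 0; 0 0 0 1]
T2·T1 = [2 0 0 0; 0 -3 0 0; 0 0 9 0; 0 0 0 1]
T3·…·T1 = [6 0 0 0; 0 -3/2 0 0; 0 0 9 0; 0 0 0 1]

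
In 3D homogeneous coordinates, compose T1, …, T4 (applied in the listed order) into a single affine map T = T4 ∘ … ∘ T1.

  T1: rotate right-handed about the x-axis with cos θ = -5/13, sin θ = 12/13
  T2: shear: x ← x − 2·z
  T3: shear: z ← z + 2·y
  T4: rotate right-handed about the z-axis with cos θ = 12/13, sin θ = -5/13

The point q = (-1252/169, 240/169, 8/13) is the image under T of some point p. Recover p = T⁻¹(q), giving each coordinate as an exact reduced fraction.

p = (0, 4, 0)

T1 = [1 0 0 0; 0 -5/13 -12/13 0; 0 12/13 -5/13 0; 0 0 0 1]
T2·T1 = [1 -24/13 10/13 0; 0 -5/13 -12/13 0; 0 12/13 -5/13 0; 0 0 0 1]
T3·…·T1 = [1 -24/13 10/13 0; 0 -5/13 -12/13 0; 0 2/13 -29/13 0; 0 0 0 1]
T4·…·T1 = [12/13 -313/169 60/169 0; -5/13 60/169 -194/169 0; 0 2/13 -29/13 0; 0 0 0 1]
det M = 1; M⁻¹ = [-8/13 -53/13 2 0; -145/169 -348/169 12/13 0; -10/169 -24/169 -5/13 0; 0 0 0 1]
M⁻¹ · (-1252/169, 240/169, 8/13)ᵀ = (0, 4, 0)ᵀ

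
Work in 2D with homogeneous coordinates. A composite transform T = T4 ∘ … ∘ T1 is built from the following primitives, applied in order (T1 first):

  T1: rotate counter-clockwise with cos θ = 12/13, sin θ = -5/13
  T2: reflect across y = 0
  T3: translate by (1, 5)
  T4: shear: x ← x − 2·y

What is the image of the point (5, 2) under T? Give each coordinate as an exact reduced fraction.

T1 rotate counter-clockwise with cos θ = 12/13, sin θ = -5/13: (5, 2) → (70/13, -1/13)
T2 reflect across y = 0: (70/13, -1/13) → (70/13, 1/13)
T3 translate by (1, 5): (70/13, 1/13) → (83/13, 66/13)
T4 shear: x ← x − 2·y: (83/13, 66/13) → (-49/13, 66/13)

T(p) = (-49/13, 66/13)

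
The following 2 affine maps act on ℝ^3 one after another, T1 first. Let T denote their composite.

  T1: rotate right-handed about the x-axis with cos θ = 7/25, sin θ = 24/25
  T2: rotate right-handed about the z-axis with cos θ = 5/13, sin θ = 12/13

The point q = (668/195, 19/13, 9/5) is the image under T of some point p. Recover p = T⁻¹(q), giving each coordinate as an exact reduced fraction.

p = (8/3, 1, 3)

T1 = [1 0 0 0; 0 7/25 -24/25 0; 0 24/25 7/25 0; 0 0 0 1]
T2·T1 = [5/13 -84/325 288/325 0; 12/13 7/65 -24/65 0; 0 24/25 7/25 0; 0 0 0 1]
det M = 1; M⁻¹ = [5/13 12/13 0 0; -84/325 7/65 24/25 0; 288/325 -24/65 7/25 0; 0 0 0 1]
M⁻¹ · (668/195, 19/13, 9/5)ᵀ = (8/3, 1, 3)ᵀ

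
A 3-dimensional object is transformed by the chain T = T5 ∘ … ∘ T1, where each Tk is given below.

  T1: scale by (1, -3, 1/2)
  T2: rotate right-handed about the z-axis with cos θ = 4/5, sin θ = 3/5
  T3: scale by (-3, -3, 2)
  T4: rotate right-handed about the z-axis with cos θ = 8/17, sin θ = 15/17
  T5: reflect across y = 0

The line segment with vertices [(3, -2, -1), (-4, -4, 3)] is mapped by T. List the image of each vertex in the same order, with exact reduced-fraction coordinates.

T1 scale by (1, -3, 1/2): (3, -2, -1) → (3, 6, -1/2); (-4, -4, 3) → (-4, 12, 3/2)
T2 rotate right-handed about the z-axis with cos θ = 4/5, sin θ = 3/5: (3, 6, -1/2) → (-6/5, 33/5, -1/2); (-4, 12, 3/2) → (-52/5, 36/5, 3/2)
T3 scale by (-3, -3, 2): (-6/5, 33/5, -1/2) → (18/5, -99/5, -1); (-52/5, 36/5, 3/2) → (156/5, -108/5, 3)
T4 rotate right-handed about the z-axis with cos θ = 8/17, sin θ = 15/17: (18/5, -99/5, -1) → (1629/85, -522/85, -1); (156/5, -108/5, 3) → (2868/85, 1476/85, 3)
T5 reflect across y = 0: (1629/85, -522/85, -1) → (1629/85, 522/85, -1); (2868/85, 1476/85, 3) → (2868/85, -1476/85, 3)

image vertices: (1629/85, 522/85, -1), (2868/85, -1476/85, 3)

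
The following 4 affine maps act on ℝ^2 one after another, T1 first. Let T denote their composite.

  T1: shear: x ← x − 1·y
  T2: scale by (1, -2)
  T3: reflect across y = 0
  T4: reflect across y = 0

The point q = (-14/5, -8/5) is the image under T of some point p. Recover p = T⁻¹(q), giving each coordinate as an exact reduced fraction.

T1 = [1 -1 0; 0 1 0; 0 0 1]
T2·T1 = [1 -1 0; 0 -2 0; 0 0 1]
T3·…·T1 = [1 -1 0; 0 2 0; 0 0 1]
T4·…·T1 = [1 -1 0; 0 -2 0; 0 0 1]
det M = -2; M⁻¹ = [1 -1/2 0; 0 -1/2 0; 0 0 1]
M⁻¹ · (-14/5, -8/5)ᵀ = (-2, 4/5)ᵀ

p = (-2, 4/5)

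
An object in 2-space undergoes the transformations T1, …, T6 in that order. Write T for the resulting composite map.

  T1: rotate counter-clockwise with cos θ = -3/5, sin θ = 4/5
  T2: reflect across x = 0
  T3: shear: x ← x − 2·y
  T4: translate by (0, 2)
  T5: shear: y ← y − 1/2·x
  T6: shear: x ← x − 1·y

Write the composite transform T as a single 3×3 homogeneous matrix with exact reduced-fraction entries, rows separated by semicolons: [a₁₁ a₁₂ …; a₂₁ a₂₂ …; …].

T1 = [-3/5 -4/5 0; 4/5 -3/5 0; 0 0 1]
T2·T1 = [3/5 4/5 0; 4/5 -3/5 0; 0 0 1]
T3·…·T1 = [-1 2 0; 4/5 -3/5 0; 0 0 1]
T4·…·T1 = [-1 2 0; 4/5 -3/5 2; 0 0 1]
T5·…·T1 = [-1 2 0; 13/10 -8/5 2; 0 0 1]
T6·…·T1 = [-23/10 18/5 -2; 13/10 -8/5 2; 0 0 1]

T = [-23/10 18/5 -2; 13/10 -8/5 2; 0 0 1]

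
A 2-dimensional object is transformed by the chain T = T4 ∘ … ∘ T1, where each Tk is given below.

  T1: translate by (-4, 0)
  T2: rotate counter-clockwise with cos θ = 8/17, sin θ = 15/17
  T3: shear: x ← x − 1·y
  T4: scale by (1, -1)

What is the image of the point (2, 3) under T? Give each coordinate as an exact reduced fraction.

T(p) = (-55/17, 6/17)

T1 translate by (-4, 0): (2, 3) → (-2, 3)
T2 rotate counter-clockwise with cos θ = 8/17, sin θ = 15/17: (-2, 3) → (-61/17, -6/17)
T3 shear: x ← x − 1·y: (-61/17, -6/17) → (-55/17, -6/17)
T4 scale by (1, -1): (-55/17, -6/17) → (-55/17, 6/17)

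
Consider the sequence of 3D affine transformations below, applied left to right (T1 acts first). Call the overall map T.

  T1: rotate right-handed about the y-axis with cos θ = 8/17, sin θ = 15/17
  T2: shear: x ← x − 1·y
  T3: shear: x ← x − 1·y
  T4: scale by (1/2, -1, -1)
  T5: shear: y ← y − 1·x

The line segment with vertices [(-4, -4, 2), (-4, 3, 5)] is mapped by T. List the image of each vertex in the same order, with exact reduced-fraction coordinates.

T1 rotate right-handed about the y-axis with cos θ = 8/17, sin θ = 15/17: (-4, -4, 2) → (-2/17, -4, 76/17); (-4, 3, 5) → (43/17, 3, 100/17)
T2 shear: x ← x − 1·y: (-2/17, -4, 76/17) → (66/17, -4, 76/17); (43/17, 3, 100/17) → (-8/17, 3, 100/17)
T3 shear: x ← x − 1·y: (66/17, -4, 76/17) → (134/17, -4, 76/17); (-8/17, 3, 100/17) → (-59/17, 3, 100/17)
T4 scale by (1/2, -1, -1): (134/17, -4, 76/17) → (67/17, 4, -76/17); (-59/17, 3, 100/17) → (-59/34, -3, -100/17)
T5 shear: y ← y − 1·x: (67/17, 4, -76/17) → (67/17, 1/17, -76/17); (-59/34, -3, -100/17) → (-59/34, -43/34, -100/17)

image vertices: (67/17, 1/17, -76/17), (-59/34, -43/34, -100/17)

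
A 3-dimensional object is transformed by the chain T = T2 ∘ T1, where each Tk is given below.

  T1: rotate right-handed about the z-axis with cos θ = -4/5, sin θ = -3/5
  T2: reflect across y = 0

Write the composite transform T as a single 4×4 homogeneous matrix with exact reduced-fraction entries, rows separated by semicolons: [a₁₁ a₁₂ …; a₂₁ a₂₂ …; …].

T = [-4/5 3/5 0 0; 3/5 4/5 0 0; 0 0 1 0; 0 0 0 1]

T1 = [-4/5 3/5 0 0; -3/5 -4/5 0 0; 0 0 1 0; 0 0 0 1]
T2·T1 = [-4/5 3/5 0 0; 3/5 4/5 0 0; 0 0 1 0; 0 0 0 1]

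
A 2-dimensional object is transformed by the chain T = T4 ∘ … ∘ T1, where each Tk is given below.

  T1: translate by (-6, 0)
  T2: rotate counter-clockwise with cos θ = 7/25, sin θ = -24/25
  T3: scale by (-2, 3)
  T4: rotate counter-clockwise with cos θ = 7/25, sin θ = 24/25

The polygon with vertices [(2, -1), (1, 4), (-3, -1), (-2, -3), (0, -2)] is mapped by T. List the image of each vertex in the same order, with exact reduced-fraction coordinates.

image vertices: (-1136/125, 873/125), (-2302/125, 36/125), (-2766/125, 1713/125), (-2104/125, 1947/125), (-324/25, 282/25)

T1 translate by (-6, 0): (2, -1) → (-4, -1); (1, 4) → (-5, 4); (-3, -1) → (-9, -1); (-2, -3) → (-8, -3); (0, -2) → (-6, -2)
T2 rotate counter-clockwise with cos θ = 7/25, sin θ = -24/25: (-4, -1) → (-52/25, 89/25); (-5, 4) → (61/25, 148/25); (-9, -1) → (-87/25, 209/25); (-8, -3) → (-128/25, 171/25); (-6, -2) → (-18/5, 26/5)
T3 scale by (-2, 3): (-52/25, 89/25) → (104/25, 267/25); (61/25, 148/25) → (-122/25, 444/25); (-87/25, 209/25) → (174/25, 627/25); (-128/25, 171/25) → (256/25, 513/25); (-18/5, 26/5) → (36/5, 78/5)
T4 rotate counter-clockwise with cos θ = 7/25, sin θ = 24/25: (104/25, 267/25) → (-1136/125, 873/125); (-122/25, 444/25) → (-2302/125, 36/125); (174/25, 627/25) → (-2766/125, 1713/125); (256/25, 513/25) → (-2104/125, 1947/125); (36/5, 78/5) → (-324/25, 282/25)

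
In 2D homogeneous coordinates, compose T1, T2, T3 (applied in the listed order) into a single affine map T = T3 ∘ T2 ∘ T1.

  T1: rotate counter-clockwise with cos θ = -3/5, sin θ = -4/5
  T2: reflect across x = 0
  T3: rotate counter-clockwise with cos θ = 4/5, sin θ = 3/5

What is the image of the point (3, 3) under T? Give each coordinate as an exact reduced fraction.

T(p) = (51/25, -93/25)

T1 rotate counter-clockwise with cos θ = -3/5, sin θ = -4/5: (3, 3) → (3/5, -21/5)
T2 reflect across x = 0: (3/5, -21/5) → (-3/5, -21/5)
T3 rotate counter-clockwise with cos θ = 4/5, sin θ = 3/5: (-3/5, -21/5) → (51/25, -93/25)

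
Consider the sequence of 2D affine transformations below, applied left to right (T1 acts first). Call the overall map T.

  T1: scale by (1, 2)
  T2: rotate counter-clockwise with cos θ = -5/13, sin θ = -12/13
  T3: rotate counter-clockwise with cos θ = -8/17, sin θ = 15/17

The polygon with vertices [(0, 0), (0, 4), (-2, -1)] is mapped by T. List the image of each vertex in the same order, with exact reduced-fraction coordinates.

image vertices: (0, 0), (-168/221, 1760/221), (-398/221, -482/221)

T1 scale by (1, 2): (0, 0) → (0, 0); (0, 4) → (0, 8); (-2, -1) → (-2, -2)
T2 rotate counter-clockwise with cos θ = -5/13, sin θ = -12/13: (0, 0) → (0, 0); (0, 8) → (96/13, -40/13); (-2, -2) → (-14/13, 34/13)
T3 rotate counter-clockwise with cos θ = -8/17, sin θ = 15/17: (0, 0) → (0, 0); (96/13, -40/13) → (-168/221, 1760/221); (-14/13, 34/13) → (-398/221, -482/221)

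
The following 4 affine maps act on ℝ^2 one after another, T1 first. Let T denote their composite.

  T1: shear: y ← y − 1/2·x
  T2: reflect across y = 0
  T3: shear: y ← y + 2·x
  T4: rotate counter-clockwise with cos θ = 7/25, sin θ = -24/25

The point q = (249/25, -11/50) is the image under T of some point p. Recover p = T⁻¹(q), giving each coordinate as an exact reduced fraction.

p = (3, -2)

T1 = [1 0 0; -1/2 1 0; 0 0 1]
T2·T1 = [1 0 0; 1/2 -1 0; 0 0 1]
T3·…·T1 = [1 0 0; 5/2 -1 0; 0 0 1]
T4·…·T1 = [67/25 -24/25 0; -13/50 -7/25 0; 0 0 1]
det M = -1; M⁻¹ = [7/25 -24/25 0; -13/50 -67/25 0; 0 0 1]
M⁻¹ · (249/25, -11/50)ᵀ = (3, -2)ᵀ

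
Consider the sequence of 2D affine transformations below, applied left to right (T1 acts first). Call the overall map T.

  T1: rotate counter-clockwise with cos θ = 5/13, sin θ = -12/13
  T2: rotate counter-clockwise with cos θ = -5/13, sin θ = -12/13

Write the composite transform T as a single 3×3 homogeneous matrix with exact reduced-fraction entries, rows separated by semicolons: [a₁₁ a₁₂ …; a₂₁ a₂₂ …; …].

T = [-1 0 0; 0 -1 0; 0 0 1]

T1 = [5/13 12/13 0; -12/13 5/13 0; 0 0 1]
T2·T1 = [-1 0 0; 0 -1 0; 0 0 1]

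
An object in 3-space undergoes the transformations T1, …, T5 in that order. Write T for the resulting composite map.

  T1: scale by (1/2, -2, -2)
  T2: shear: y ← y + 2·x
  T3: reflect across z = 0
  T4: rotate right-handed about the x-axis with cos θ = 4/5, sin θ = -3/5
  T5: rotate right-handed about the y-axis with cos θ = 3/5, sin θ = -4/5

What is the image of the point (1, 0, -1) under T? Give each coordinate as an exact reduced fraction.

T(p) = (103/50, -2/5, -23/25)

T1 scale by (1/2, -2, -2): (1, 0, -1) → (1/2, 0, 2)
T2 shear: y ← y + 2·x: (1/2, 0, 2) → (1/2, 1, 2)
T3 reflect across z = 0: (1/2, 1, 2) → (1/2, 1, -2)
T4 rotate right-handed about the x-axis with cos θ = 4/5, sin θ = -3/5: (1/2, 1, -2) → (1/2, -2/5, -11/5)
T5 rotate right-handed about the y-axis with cos θ = 3/5, sin θ = -4/5: (1/2, -2/5, -11/5) → (103/50, -2/5, -23/25)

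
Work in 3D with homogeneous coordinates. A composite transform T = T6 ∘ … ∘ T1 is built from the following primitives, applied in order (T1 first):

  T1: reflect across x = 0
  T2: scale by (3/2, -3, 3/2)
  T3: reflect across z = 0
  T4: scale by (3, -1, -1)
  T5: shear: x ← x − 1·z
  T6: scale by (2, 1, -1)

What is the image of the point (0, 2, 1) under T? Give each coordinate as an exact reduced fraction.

T(p) = (-3, 6, -3/2)

T1 reflect across x = 0: (0, 2, 1) → (0, 2, 1)
T2 scale by (3/2, -3, 3/2): (0, 2, 1) → (0, -6, 3/2)
T3 reflect across z = 0: (0, -6, 3/2) → (0, -6, -3/2)
T4 scale by (3, -1, -1): (0, -6, -3/2) → (0, 6, 3/2)
T5 shear: x ← x − 1·z: (0, 6, 3/2) → (-3/2, 6, 3/2)
T6 scale by (2, 1, -1): (-3/2, 6, 3/2) → (-3, 6, -3/2)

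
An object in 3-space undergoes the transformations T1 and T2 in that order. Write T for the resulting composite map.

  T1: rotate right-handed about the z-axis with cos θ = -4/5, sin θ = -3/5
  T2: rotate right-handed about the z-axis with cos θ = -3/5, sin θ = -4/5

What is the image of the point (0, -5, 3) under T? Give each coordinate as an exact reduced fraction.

T(p) = (5, 0, 3)

T1 rotate right-handed about the z-axis with cos θ = -4/5, sin θ = -3/5: (0, -5, 3) → (-3, 4, 3)
T2 rotate right-handed about the z-axis with cos θ = -3/5, sin θ = -4/5: (-3, 4, 3) → (5, 0, 3)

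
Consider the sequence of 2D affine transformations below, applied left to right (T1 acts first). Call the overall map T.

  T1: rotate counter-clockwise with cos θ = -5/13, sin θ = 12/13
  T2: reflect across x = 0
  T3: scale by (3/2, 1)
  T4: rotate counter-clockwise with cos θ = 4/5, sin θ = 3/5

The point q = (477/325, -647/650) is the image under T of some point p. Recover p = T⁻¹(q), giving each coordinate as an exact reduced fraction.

p = (-7/5, 1)

T1 = [-5/13 -12/13 0; 12/13 -5/13 0; 0 0 1]
T2·T1 = [5/13 12/13 0; 12/13 -5/13 0; 0 0 1]
T3·…·T1 = [15/26 18/13 0; 12/13 -5/13 0; 0 0 1]
T4·…·T1 = [-6/65 87/65 0; 141/130 34/65 0; 0 0 1]
det M = -3/2; M⁻¹ = [-68/195 58/65 0; 47/65 4/65 0; 0 0 1]
M⁻¹ · (477/325, -647/650)ᵀ = (-7/5, 1)ᵀ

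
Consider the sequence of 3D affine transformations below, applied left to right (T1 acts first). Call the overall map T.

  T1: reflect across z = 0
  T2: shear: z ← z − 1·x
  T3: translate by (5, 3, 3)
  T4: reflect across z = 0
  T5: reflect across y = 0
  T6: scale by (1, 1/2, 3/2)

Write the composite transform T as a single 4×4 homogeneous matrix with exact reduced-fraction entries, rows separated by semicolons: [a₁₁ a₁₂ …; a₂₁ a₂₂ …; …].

T = [1 0 0 5; 0 -1/2 0 -3/2; 3/2 0 3/2 -9/2; 0 0 0 1]

T1 = [1 0 0 0; 0 1 0 0; 0 0 -1 0; 0 0 0 1]
T2·T1 = [1 0 0 0; 0 1 0 0; -1 0 -1 0; 0 0 0 1]
T3·…·T1 = [1 0 0 5; 0 1 0 3; -1 0 -1 3; 0 0 0 1]
T4·…·T1 = [1 0 0 5; 0 1 0 3; 1 0 1 -3; 0 0 0 1]
T5·…·T1 = [1 0 0 5; 0 -1 0 -3; 1 0 1 -3; 0 0 0 1]
T6·…·T1 = [1 0 0 5; 0 -1/2 0 -3/2; 3/2 0 3/2 -9/2; 0 0 0 1]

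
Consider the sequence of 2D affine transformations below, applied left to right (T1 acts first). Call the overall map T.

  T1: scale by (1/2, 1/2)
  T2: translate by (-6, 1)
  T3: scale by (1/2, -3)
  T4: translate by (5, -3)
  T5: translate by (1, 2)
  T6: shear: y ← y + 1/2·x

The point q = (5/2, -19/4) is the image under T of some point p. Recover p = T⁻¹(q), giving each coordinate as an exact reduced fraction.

T1 = [1/2 0 0; 0 1/2 0; 0 0 1]
T2·T1 = [1/2 0 -6; 0 1/2 1; 0 0 1]
T3·…·T1 = [1/4 0 -3; 0 -3/2 -3; 0 0 1]
T4·…·T1 = [1/4 0 2; 0 -3/2 -6; 0 0 1]
T5·…·T1 = [1/4 0 3; 0 -3/2 -4; 0 0 1]
T6·…·T1 = [1/4 0 3; 1/8 -3/2 -5/2; 0 0 1]
det M = -3/8; M⁻¹ = [4 0 -12; 1/3 -2/3 -8/3; 0 0 1]
M⁻¹ · (5/2, -19/4)ᵀ = (-2, 4/3)ᵀ

p = (-2, 4/3)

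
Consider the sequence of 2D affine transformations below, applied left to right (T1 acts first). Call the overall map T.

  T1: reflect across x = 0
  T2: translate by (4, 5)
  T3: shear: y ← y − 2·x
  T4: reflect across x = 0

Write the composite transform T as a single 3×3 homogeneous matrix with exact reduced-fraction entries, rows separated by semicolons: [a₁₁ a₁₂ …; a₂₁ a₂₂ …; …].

T = [1 0 -4; 2 1 -3; 0 0 1]

T1 = [-1 0 0; 0 1 0; 0 0 1]
T2·T1 = [-1 0 4; 0 1 5; 0 0 1]
T3·…·T1 = [-1 0 4; 2 1 -3; 0 0 1]
T4·…·T1 = [1 0 -4; 2 1 -3; 0 0 1]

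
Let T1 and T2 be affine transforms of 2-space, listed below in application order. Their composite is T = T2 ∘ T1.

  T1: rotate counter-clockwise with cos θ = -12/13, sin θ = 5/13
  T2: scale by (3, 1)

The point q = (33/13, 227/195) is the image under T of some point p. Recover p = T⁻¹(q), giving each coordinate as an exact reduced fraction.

T1 = [-12/13 -5/13 0; 5/13 -12/13 0; 0 0 1]
T2·T1 = [-36/13 -15/13 0; 5/13 -12/13 0; 0 0 1]
det M = 3; M⁻¹ = [-4/13 5/13 0; -5/39 -12/13 0; 0 0 1]
M⁻¹ · (33/13, 227/195)ᵀ = (-1/3, -7/5)ᵀ

p = (-1/3, -7/5)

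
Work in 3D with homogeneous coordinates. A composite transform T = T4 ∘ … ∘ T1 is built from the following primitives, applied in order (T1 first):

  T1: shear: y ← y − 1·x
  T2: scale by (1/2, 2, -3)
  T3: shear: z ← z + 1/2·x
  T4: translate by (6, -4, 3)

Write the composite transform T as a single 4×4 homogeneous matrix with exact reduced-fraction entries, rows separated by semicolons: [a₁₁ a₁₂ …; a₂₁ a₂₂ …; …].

T1 = [1 0 0 0; -1 1 0 0; 0 0 1 0; 0 0 0 1]
T2·T1 = [1/2 0 0 0; -2 2 0 0; 0 0 -3 0; 0 0 0 1]
T3·…·T1 = [1/2 0 0 0; -2 2 0 0; 1/4 0 -3 0; 0 0 0 1]
T4·…·T1 = [1/2 0 0 6; -2 2 0 -4; 1/4 0 -3 3; 0 0 0 1]

T = [1/2 0 0 6; -2 2 0 -4; 1/4 0 -3 3; 0 0 0 1]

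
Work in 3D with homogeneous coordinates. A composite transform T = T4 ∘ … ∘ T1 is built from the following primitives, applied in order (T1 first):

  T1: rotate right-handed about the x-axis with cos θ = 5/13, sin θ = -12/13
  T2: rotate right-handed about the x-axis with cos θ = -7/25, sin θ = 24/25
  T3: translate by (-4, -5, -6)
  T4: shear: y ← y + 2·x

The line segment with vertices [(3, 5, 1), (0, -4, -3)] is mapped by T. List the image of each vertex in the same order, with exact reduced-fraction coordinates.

image vertices: (-1, -1214/325, -677/325), (-4, -185/13, -141/13)

T1 rotate right-handed about the x-axis with cos θ = 5/13, sin θ = -12/13: (3, 5, 1) → (3, 37/13, -55/13); (0, -4, -3) → (0, -56/13, 33/13)
T2 rotate right-handed about the x-axis with cos θ = -7/25, sin θ = 24/25: (3, 37/13, -55/13) → (3, 1061/325, 1273/325); (0, -56/13, 33/13) → (0, -16/13, -63/13)
T3 translate by (-4, -5, -6): (3, 1061/325, 1273/325) → (-1, -564/325, -677/325); (0, -16/13, -63/13) → (-4, -81/13, -141/13)
T4 shear: y ← y + 2·x: (-1, -564/325, -677/325) → (-1, -1214/325, -677/325); (-4, -81/13, -141/13) → (-4, -185/13, -141/13)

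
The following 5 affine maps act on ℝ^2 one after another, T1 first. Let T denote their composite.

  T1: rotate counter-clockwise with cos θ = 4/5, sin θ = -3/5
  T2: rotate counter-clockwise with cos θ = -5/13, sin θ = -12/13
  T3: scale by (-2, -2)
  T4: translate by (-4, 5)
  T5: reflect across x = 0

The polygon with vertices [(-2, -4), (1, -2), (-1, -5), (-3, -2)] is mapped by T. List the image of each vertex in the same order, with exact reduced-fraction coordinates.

image vertices: (44/13, -51/13), (16/65, 167/65), (42/65, -301/65), (464/65, -97/65)

T1 rotate counter-clockwise with cos θ = 4/5, sin θ = -3/5: (-2, -4) → (-4, -2); (1, -2) → (-2/5, -11/5); (-1, -5) → (-19/5, -17/5); (-3, -2) → (-18/5, 1/5)
T2 rotate counter-clockwise with cos θ = -5/13, sin θ = -12/13: (-4, -2) → (-4/13, 58/13); (-2/5, -11/5) → (-122/65, 79/65); (-19/5, -17/5) → (-109/65, 313/65); (-18/5, 1/5) → (102/65, 211/65)
T3 scale by (-2, -2): (-4/13, 58/13) → (8/13, -116/13); (-122/65, 79/65) → (244/65, -158/65); (-109/65, 313/65) → (218/65, -626/65); (102/65, 211/65) → (-204/65, -422/65)
T4 translate by (-4, 5): (8/13, -116/13) → (-44/13, -51/13); (244/65, -158/65) → (-16/65, 167/65); (218/65, -626/65) → (-42/65, -301/65); (-204/65, -422/65) → (-464/65, -97/65)
T5 reflect across x = 0: (-44/13, -51/13) → (44/13, -51/13); (-16/65, 167/65) → (16/65, 167/65); (-42/65, -301/65) → (42/65, -301/65); (-464/65, -97/65) → (464/65, -97/65)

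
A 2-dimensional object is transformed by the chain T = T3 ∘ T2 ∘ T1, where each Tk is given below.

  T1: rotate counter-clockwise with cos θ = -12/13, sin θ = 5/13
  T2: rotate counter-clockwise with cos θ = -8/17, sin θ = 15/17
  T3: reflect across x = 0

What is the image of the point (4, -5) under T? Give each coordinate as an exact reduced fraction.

T(p) = (1016/221, -985/221)

T1 rotate counter-clockwise with cos θ = -12/13, sin θ = 5/13: (4, -5) → (-23/13, 80/13)
T2 rotate counter-clockwise with cos θ = -8/17, sin θ = 15/17: (-23/13, 80/13) → (-1016/221, -985/221)
T3 reflect across x = 0: (-1016/221, -985/221) → (1016/221, -985/221)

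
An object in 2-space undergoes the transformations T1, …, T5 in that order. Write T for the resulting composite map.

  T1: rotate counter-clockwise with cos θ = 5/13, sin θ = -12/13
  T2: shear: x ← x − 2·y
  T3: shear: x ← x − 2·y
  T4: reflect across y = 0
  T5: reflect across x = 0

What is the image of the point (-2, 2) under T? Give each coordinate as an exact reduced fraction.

T(p) = (122/13, -34/13)

T1 rotate counter-clockwise with cos θ = 5/13, sin θ = -12/13: (-2, 2) → (14/13, 34/13)
T2 shear: x ← x − 2·y: (14/13, 34/13) → (-54/13, 34/13)
T3 shear: x ← x − 2·y: (-54/13, 34/13) → (-122/13, 34/13)
T4 reflect across y = 0: (-122/13, 34/13) → (-122/13, -34/13)
T5 reflect across x = 0: (-122/13, -34/13) → (122/13, -34/13)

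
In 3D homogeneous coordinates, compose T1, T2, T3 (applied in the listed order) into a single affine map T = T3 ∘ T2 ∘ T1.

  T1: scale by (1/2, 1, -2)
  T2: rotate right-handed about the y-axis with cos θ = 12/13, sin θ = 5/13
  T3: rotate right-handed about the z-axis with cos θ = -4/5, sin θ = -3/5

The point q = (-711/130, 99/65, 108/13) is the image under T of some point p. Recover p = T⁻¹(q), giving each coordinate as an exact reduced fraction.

T1 = [1/2 0 0 0; 0 1 0 0; 0 0 -2 0; 0 0 0 1]
T2·T1 = [6/13 0 -10/13 0; 0 1 0 0; -5/26 0 -24/13 0; 0 0 0 1]
T3·…·T1 = [-24/65 3/5 8/13 0; -18/65 -4/5 6/13 0; -5/26 0 -24/13 0; 0 0 0 1]
det M = -1; M⁻¹ = [-96/65 -72/65 -10/13 0; 3/5 -4/5 0 0; 2/13 3/26 -6/13 0; 0 0 0 1]
M⁻¹ · (-711/130, 99/65, 108/13)ᵀ = (0, -9/2, -9/2)ᵀ

p = (0, -9/2, -9/2)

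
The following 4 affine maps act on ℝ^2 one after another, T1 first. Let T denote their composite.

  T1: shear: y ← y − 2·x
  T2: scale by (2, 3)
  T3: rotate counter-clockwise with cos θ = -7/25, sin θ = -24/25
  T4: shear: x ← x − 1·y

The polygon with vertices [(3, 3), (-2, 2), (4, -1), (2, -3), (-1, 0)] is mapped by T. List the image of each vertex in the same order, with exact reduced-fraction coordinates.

T1 shear: y ← y − 2·x: (3, 3) → (3, -3); (-2, 2) → (-2, 6); (4, -1) → (4, -9); (2, -3) → (2, -7); (-1, 0) → (-1, 2)
T2 scale by (2, 3): (3, -3) → (6, -9); (-2, 6) → (-4, 18); (4, -9) → (8, -27); (2, -7) → (4, -21); (-1, 2) → (-2, 6)
T3 rotate counter-clockwise with cos θ = -7/25, sin θ = -24/25: (6, -9) → (-258/25, -81/25); (-4, 18) → (92/5, -6/5); (8, -27) → (-704/25, -3/25); (4, -21) → (-532/25, 51/25); (-2, 6) → (158/25, 6/25)
T4 shear: x ← x − 1·y: (-258/25, -81/25) → (-177/25, -81/25); (92/5, -6/5) → (98/5, -6/5); (-704/25, -3/25) → (-701/25, -3/25); (-532/25, 51/25) → (-583/25, 51/25); (158/25, 6/25) → (152/25, 6/25)

image vertices: (-177/25, -81/25), (98/5, -6/5), (-701/25, -3/25), (-583/25, 51/25), (152/25, 6/25)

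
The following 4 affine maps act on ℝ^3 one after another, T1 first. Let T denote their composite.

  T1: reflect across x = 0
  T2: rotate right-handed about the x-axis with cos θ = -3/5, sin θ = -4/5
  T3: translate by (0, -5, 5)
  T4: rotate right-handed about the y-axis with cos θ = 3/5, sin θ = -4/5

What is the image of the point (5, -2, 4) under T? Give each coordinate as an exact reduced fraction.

T1 reflect across x = 0: (5, -2, 4) → (-5, -2, 4)
T2 rotate right-handed about the x-axis with cos θ = -3/5, sin θ = -4/5: (-5, -2, 4) → (-5, 22/5, -4/5)
T3 translate by (0, -5, 5): (-5, 22/5, -4/5) → (-5, -3/5, 21/5)
T4 rotate right-handed about the y-axis with cos θ = 3/5, sin θ = -4/5: (-5, -3/5, 21/5) → (-159/25, -3/5, -37/25)

T(p) = (-159/25, -3/5, -37/25)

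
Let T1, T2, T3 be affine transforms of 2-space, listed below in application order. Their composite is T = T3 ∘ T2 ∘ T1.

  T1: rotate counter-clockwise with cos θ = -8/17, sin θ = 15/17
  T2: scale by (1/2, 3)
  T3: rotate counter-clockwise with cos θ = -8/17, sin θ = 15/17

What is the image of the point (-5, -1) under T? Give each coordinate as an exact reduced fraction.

T(p) = (2795/289, 4041/578)

T1 rotate counter-clockwise with cos θ = -8/17, sin θ = 15/17: (-5, -1) → (55/17, -67/17)
T2 scale by (1/2, 3): (55/17, -67/17) → (55/34, -201/17)
T3 rotate counter-clockwise with cos θ = -8/17, sin θ = 15/17: (55/34, -201/17) → (2795/289, 4041/578)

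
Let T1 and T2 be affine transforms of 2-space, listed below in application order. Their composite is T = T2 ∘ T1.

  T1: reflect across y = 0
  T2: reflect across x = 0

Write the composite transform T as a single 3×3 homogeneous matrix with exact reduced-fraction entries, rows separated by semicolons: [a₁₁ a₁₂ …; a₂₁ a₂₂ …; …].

T = [-1 0 0; 0 -1 0; 0 0 1]

T1 = [1 0 0; 0 -1 0; 0 0 1]
T2·T1 = [-1 0 0; 0 -1 0; 0 0 1]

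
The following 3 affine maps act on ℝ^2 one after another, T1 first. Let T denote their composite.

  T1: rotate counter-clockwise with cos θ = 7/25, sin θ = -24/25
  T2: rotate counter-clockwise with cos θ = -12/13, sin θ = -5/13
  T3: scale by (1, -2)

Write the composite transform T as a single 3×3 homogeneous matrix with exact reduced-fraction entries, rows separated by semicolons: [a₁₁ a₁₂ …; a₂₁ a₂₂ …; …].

T = [-204/325 -253/325 0; -506/325 408/325 0; 0 0 1]

T1 = [7/25 24/25 0; -24/25 7/25 0; 0 0 1]
T2·T1 = [-204/325 -253/325 0; 253/325 -204/325 0; 0 0 1]
T3·…·T1 = [-204/325 -253/325 0; -506/325 408/325 0; 0 0 1]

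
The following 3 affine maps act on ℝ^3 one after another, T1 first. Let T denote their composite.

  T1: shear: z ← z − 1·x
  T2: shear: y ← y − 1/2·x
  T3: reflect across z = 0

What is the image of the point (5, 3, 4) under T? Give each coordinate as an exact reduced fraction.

T1 shear: z ← z − 1·x: (5, 3, 4) → (5, 3, -1)
T2 shear: y ← y − 1/2·x: (5, 3, -1) → (5, 1/2, -1)
T3 reflect across z = 0: (5, 1/2, -1) → (5, 1/2, 1)

T(p) = (5, 1/2, 1)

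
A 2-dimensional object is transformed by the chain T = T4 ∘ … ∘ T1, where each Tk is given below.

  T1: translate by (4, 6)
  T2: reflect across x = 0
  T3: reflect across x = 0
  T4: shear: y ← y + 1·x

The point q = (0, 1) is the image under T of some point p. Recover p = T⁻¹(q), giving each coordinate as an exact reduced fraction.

T1 = [1 0 4; 0 1 6; 0 0 1]
T2·T1 = [-1 0 -4; 0 1 6; 0 0 1]
T3·…·T1 = [1 0 4; 0 1 6; 0 0 1]
T4·…·T1 = [1 0 4; 1 1 10; 0 0 1]
det M = 1; M⁻¹ = [1 0 -4; -1 1 -6; 0 0 1]
M⁻¹ · (0, 1)ᵀ = (-4, -5)ᵀ

p = (-4, -5)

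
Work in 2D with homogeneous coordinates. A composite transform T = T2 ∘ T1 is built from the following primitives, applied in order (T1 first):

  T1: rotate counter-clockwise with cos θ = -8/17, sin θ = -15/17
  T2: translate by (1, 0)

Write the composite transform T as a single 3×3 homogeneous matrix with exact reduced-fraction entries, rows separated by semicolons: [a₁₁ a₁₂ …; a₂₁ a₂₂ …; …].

T1 = [-8/17 15/17 0; -15/17 -8/17 0; 0 0 1]
T2·T1 = [-8/17 15/17 1; -15/17 -8/17 0; 0 0 1]

T = [-8/17 15/17 1; -15/17 -8/17 0; 0 0 1]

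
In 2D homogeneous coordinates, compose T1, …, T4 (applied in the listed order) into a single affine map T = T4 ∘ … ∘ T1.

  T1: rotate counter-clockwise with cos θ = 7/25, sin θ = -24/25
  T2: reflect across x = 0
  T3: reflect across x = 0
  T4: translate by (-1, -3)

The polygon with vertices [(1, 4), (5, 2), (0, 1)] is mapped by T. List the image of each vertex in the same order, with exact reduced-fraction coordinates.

T1 rotate counter-clockwise with cos θ = 7/25, sin θ = -24/25: (1, 4) → (103/25, 4/25); (5, 2) → (83/25, -106/25); (0, 1) → (24/25, 7/25)
T2 reflect across x = 0: (103/25, 4/25) → (-103/25, 4/25); (83/25, -106/25) → (-83/25, -106/25); (24/25, 7/25) → (-24/25, 7/25)
T3 reflect across x = 0: (-103/25, 4/25) → (103/25, 4/25); (-83/25, -106/25) → (83/25, -106/25); (-24/25, 7/25) → (24/25, 7/25)
T4 translate by (-1, -3): (103/25, 4/25) → (78/25, -71/25); (83/25, -106/25) → (58/25, -181/25); (24/25, 7/25) → (-1/25, -68/25)

image vertices: (78/25, -71/25), (58/25, -181/25), (-1/25, -68/25)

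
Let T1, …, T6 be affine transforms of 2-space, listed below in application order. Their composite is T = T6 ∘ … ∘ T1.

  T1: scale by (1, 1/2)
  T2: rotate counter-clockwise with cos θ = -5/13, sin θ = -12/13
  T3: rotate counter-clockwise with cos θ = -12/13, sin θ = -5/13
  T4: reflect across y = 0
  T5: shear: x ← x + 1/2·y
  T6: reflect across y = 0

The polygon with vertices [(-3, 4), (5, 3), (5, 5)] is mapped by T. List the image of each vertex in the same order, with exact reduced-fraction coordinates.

T1 scale by (1, 1/2): (-3, 4) → (-3, 2); (5, 3) → (5, 3/2); (5, 5) → (5, 5/2)
T2 rotate counter-clockwise with cos θ = -5/13, sin θ = -12/13: (-3, 2) → (3, 2); (5, 3/2) → (-7/13, -135/26); (5, 5/2) → (5/13, -145/26)
T3 rotate counter-clockwise with cos θ = -12/13, sin θ = -5/13: (3, 2) → (-2, -3); (-7/13, -135/26) → (-3/2, 5); (5/13, -145/26) → (-5/2, 5)
T4 reflect across y = 0: (-2, -3) → (-2, 3); (-3/2, 5) → (-3/2, -5); (-5/2, 5) → (-5/2, -5)
T5 shear: x ← x + 1/2·y: (-2, 3) → (-1/2, 3); (-3/2, -5) → (-4, -5); (-5/2, -5) → (-5, -5)
T6 reflect across y = 0: (-1/2, 3) → (-1/2, -3); (-4, -5) → (-4, 5); (-5, -5) → (-5, 5)

image vertices: (-1/2, -3), (-4, 5), (-5, 5)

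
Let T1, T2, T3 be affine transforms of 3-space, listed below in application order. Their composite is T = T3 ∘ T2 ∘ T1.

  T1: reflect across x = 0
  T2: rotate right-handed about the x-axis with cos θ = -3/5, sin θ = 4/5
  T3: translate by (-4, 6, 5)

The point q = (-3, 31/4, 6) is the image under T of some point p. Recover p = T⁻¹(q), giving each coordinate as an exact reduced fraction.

p = (-1, -1/4, -2)

T1 = [-1 0 0 0; 0 1 0 0; 0 0 1 0; 0 0 0 1]
T2·T1 = [-1 0 0 0; 0 -3/5 -4/5 0; 0 4/5 -3/5 0; 0 0 0 1]
T3·…·T1 = [-1 0 0 -4; 0 -3/5 -4/5 6; 0 4/5 -3/5 5; 0 0 0 1]
det M = -1; M⁻¹ = [-1 0 0 -4; 0 -3/5 4/5 -2/5; 0 -4/5 -3/5 39/5; 0 0 0 1]
M⁻¹ · (-3, 31/4, 6)ᵀ = (-1, -1/4, -2)ᵀ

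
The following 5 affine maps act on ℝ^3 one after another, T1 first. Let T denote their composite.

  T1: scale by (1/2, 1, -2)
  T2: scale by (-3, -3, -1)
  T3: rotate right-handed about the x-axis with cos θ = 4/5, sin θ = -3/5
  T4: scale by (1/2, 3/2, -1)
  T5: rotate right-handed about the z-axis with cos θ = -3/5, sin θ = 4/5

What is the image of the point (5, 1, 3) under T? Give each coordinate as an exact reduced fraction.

T1 scale by (1/2, 1, -2): (5, 1, 3) → (5/2, 1, -6)
T2 scale by (-3, -3, -1): (5/2, 1, -6) → (-15/2, -3, 6)
T3 rotate right-handed about the x-axis with cos θ = 4/5, sin θ = -3/5: (-15/2, -3, 6) → (-15/2, 6/5, 33/5)
T4 scale by (1/2, 3/2, -1): (-15/2, 6/5, 33/5) → (-15/4, 9/5, -33/5)
T5 rotate right-handed about the z-axis with cos θ = -3/5, sin θ = 4/5: (-15/4, 9/5, -33/5) → (81/100, -102/25, -33/5)

T(p) = (81/100, -102/25, -33/5)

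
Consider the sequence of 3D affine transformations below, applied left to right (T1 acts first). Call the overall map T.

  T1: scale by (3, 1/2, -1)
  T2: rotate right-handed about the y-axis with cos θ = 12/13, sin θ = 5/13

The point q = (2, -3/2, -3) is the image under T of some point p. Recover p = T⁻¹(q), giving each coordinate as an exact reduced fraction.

T1 = [3 0 0 0; 0 1/2 0 0; 0 0 -1 0; 0 0 0 1]
T2·T1 = [36/13 0 -5/13 0; 0 1/2 0 0; -15/13 0 -12/13 0; 0 0 0 1]
det M = -3/2; M⁻¹ = [4/13 0 -5/39 0; 0 2 0 0; -5/13 0 -12/13 0; 0 0 0 1]
M⁻¹ · (2, -3/2, -3)ᵀ = (1, -3, 2)ᵀ

p = (1, -3, 2)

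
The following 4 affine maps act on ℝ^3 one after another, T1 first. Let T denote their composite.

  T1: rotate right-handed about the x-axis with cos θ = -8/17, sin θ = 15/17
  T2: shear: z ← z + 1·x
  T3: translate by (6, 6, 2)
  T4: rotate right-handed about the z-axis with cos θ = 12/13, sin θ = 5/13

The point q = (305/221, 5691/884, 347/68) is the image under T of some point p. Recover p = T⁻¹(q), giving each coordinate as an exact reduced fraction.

T1 = [1 0 0 0; 0 -8/17 -15/17 0; 0 15/17 -8/17 0; 0 0 0 1]
T2·T1 = [1 0 0 0; 0 -8/17 -15/17 0; 1 15/17 -8/17 0; 0 0 0 1]
T3·…·T1 = [1 0 0 6; 0 -8/17 -15/17 6; 1 15/17 -8/17 2; 0 0 0 1]
T4·…·T1 = [12/13 40/221 75/221 42/13; 5/13 -96/221 -180/221 102/13; 1 15/17 -8/17 2; 0 0 0 1]
det M = 1; M⁻¹ = [12/13 5/13 0 -6; -140/221 -171/221 15/17 108/17; 171/221 -140/221 -8/17 58/17; 0 0 0 1]
M⁻¹ · (305/221, 5691/884, 347/68)ᵀ = (-9/4, 5, -2)ᵀ

p = (-9/4, 5, -2)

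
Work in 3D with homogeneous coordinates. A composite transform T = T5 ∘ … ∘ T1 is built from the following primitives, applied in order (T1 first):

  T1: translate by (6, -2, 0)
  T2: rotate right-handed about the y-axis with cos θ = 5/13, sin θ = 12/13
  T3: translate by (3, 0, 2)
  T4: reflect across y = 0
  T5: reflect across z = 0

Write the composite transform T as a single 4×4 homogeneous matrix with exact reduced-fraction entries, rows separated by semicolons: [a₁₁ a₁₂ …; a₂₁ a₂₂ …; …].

T = [5/13 0 12/13 69/13; 0 -1 0 2; 12/13 0 -5/13 46/13; 0 0 0 1]

T1 = [1 0 0 6; 0 1 0 -2; 0 0 1 0; 0 0 0 1]
T2·T1 = [5/13 0 12/13 30/13; 0 1 0 -2; -12/13 0 5/13 -72/13; 0 0 0 1]
T3·…·T1 = [5/13 0 12/13 69/13; 0 1 0 -2; -12/13 0 5/13 -46/13; 0 0 0 1]
T4·…·T1 = [5/13 0 12/13 69/13; 0 -1 0 2; -12/13 0 5/13 -46/13; 0 0 0 1]
T5·…·T1 = [5/13 0 12/13 69/13; 0 -1 0 2; 12/13 0 -5/13 46/13; 0 0 0 1]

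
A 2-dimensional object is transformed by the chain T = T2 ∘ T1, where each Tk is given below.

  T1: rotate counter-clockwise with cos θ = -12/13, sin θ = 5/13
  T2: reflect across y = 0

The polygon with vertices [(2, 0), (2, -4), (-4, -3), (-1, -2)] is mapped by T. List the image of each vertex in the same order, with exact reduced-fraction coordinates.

image vertices: (-24/13, -10/13), (-4/13, -58/13), (63/13, -16/13), (22/13, -19/13)

T1 rotate counter-clockwise with cos θ = -12/13, sin θ = 5/13: (2, 0) → (-24/13, 10/13); (2, -4) → (-4/13, 58/13); (-4, -3) → (63/13, 16/13); (-1, -2) → (22/13, 19/13)
T2 reflect across y = 0: (-24/13, 10/13) → (-24/13, -10/13); (-4/13, 58/13) → (-4/13, -58/13); (63/13, 16/13) → (63/13, -16/13); (22/13, 19/13) → (22/13, -19/13)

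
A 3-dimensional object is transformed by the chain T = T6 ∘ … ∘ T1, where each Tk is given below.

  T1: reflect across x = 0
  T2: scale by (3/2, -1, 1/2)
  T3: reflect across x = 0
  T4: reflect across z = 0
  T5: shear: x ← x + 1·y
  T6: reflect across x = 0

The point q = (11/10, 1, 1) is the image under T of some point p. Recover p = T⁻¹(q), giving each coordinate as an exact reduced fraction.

T1 = [-1 0 0 0; 0 1 0 0; 0 0 1 0; 0 0 0 1]
T2·T1 = [-3/2 0 0 0; 0 -1 0 0; 0 0 1/2 0; 0 0 0 1]
T3·…·T1 = [3/2 0 0 0; 0 -1 0 0; 0 0 1/2 0; 0 0 0 1]
T4·…·T1 = [3/2 0 0 0; 0 -1 0 0; 0 0 -1/2 0; 0 0 0 1]
T5·…·T1 = [3/2 -1 0 0; 0 -1 0 0; 0 0 -1/2 0; 0 0 0 1]
T6·…·T1 = [-3/2 1 0 0; 0 -1 0 0; 0 0 -1/2 0; 0 0 0 1]
det M = -3/4; M⁻¹ = [-2/3 -2/3 0 0; 0 -1 0 0; 0 0 -2 0; 0 0 0 1]
M⁻¹ · (11/10, 1, 1)ᵀ = (-7/5, -1, -2)ᵀ

p = (-7/5, -1, -2)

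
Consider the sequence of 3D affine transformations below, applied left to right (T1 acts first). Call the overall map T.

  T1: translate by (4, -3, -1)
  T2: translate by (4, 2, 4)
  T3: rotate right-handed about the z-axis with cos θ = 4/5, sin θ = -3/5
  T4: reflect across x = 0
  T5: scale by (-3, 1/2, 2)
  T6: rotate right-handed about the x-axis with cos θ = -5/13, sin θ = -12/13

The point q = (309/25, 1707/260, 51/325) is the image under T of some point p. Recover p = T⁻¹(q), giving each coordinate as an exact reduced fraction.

p = (-3/2, -4/5, 0)

T1 = [1 0 0 4; 0 1 0 -3; 0 0 1 -1; 0 0 0 1]
T2·T1 = [1 0 0 8; 0 1 0 -1; 0 0 1 3; 0 0 0 1]
T3·…·T1 = [4/5 3/5 0 29/5; -3/5 4/5 0 -28/5; 0 0 1 3; 0 0 0 1]
T4·…·T1 = [-4/5 -3/5 0 -29/5; -3/5 4/5 0 -28/5; 0 0 1 3; 0 0 0 1]
T5·…·T1 = [12/5 9/5 0 87/5; -3/10 2/5 0 -14/5; 0 0 2 6; 0 0 0 1]
T6·…·T1 = [12/5 9/5 0 87/5; 3/26 -2/13 24/13 86/13; 18/65 -24/65 -10/13 18/65; 0 0 0 1]
det M = 3; M⁻¹ = [4/15 6/13 72/65 -8; 1/5 -8/13 -96/65 1; 0 6/13 -5/26 -3; 0 0 0 1]
M⁻¹ · (309/25, 1707/260, 51/325)ᵀ = (-3/2, -4/5, 0)ᵀ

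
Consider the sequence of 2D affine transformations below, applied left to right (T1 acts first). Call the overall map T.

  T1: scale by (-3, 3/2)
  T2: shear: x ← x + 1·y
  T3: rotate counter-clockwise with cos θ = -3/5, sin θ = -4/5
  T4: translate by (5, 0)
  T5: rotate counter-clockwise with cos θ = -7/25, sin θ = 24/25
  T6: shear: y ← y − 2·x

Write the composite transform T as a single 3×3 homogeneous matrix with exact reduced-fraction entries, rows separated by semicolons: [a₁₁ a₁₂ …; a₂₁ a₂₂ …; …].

T = [-351/125 483/250 -7/5; 834/125 -747/250 38/5; 0 0 1]

T1 = [-3 0 0; 0 3/2 0; 0 0 1]
T2·T1 = [-3 3/2 0; 0 3/2 0; 0 0 1]
T3·…·T1 = [9/5 3/10 0; 12/5 -21/10 0; 0 0 1]
T4·…·T1 = [9/5 3/10 5; 12/5 -21/10 0; 0 0 1]
T5·…·T1 = [-351/125 483/250 -7/5; 132/125 219/250 24/5; 0 0 1]
T6·…·T1 = [-351/125 483/250 -7/5; 834/125 -747/250 38/5; 0 0 1]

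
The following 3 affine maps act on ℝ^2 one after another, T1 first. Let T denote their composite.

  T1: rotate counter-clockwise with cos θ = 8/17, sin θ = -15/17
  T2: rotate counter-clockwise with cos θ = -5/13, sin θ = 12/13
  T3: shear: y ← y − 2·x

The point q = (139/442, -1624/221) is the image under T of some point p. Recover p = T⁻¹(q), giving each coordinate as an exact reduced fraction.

p = (-5, -9/2)

T1 = [8/17 15/17 0; -15/17 8/17 0; 0 0 1]
T2·T1 = [140/221 -171/221 0; 171/221 140/221 0; 0 0 1]
T3·…·T1 = [140/221 -171/221 0; -109/221 482/221 0; 0 0 1]
det M = 1; M⁻¹ = [482/221 171/221 0; 109/221 140/221 0; 0 0 1]
M⁻¹ · (139/442, -1624/221)ᵀ = (-5, -9/2)ᵀ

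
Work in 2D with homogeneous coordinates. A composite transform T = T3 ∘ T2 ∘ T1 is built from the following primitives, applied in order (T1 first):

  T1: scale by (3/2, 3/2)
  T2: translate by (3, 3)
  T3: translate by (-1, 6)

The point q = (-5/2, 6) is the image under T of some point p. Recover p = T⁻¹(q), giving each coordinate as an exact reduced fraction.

p = (-3, -2)

T1 = [3/2 0 0; 0 3/2 0; 0 0 1]
T2·T1 = [3/2 0 3; 0 3/2 3; 0 0 1]
T3·…·T1 = [3/2 0 2; 0 3/2 9; 0 0 1]
det M = 9/4; M⁻¹ = [2/3 0 -4/3; 0 2/3 -6; 0 0 1]
M⁻¹ · (-5/2, 6)ᵀ = (-3, -2)ᵀ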